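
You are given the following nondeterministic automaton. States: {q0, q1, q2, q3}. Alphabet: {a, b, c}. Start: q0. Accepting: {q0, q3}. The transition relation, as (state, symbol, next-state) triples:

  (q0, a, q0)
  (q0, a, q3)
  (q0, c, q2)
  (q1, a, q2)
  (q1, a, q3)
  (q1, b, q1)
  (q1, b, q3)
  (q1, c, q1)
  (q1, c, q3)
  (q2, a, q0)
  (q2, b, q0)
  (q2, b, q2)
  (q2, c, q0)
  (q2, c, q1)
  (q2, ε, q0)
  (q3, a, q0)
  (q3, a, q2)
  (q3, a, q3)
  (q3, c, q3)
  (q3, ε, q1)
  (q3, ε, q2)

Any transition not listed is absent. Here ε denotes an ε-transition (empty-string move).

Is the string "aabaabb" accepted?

Yes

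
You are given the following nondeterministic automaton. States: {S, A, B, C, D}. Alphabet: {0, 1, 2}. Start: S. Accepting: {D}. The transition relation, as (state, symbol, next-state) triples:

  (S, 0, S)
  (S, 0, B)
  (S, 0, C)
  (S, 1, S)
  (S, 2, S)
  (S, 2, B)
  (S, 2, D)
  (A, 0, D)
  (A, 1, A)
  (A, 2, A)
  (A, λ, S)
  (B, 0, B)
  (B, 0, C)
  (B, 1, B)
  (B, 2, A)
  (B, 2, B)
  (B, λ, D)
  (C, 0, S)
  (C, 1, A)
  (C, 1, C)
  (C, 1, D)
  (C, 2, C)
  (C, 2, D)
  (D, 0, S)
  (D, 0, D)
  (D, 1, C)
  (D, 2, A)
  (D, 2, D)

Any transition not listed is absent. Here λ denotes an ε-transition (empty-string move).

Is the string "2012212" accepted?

Yes

Start in {S}.
Read '2': S→{S, B, D}; now {S, B, D}.
Read '0': S→{S, B, C}, B→{B, C}, D→{S, D}; now {S, B, C, D}.
Read '1': S→{S}, B→{B}, C→{A, C, D}, D→{C}; now {S, A, B, C, D}.
Read '2': S→{S, B, D}, A→{A}, B→{A, B}, C→{C, D}, D→{A, D}; now {S, A, B, C, D}.
Read '2': S→{S, B, D}, A→{A}, B→{A, B}, C→{C, D}, D→{A, D}; now {S, A, B, C, D}.
Read '1': S→{S}, A→{A}, B→{B}, C→{A, C, D}, D→{C}; now {S, A, B, C, D}.
Read '2': S→{S, B, D}, A→{A}, B→{A, B}, C→{C, D}, D→{A, D}; now {S, A, B, C, D}.
The final set {S, A, B, C, D} contains the accepting state D.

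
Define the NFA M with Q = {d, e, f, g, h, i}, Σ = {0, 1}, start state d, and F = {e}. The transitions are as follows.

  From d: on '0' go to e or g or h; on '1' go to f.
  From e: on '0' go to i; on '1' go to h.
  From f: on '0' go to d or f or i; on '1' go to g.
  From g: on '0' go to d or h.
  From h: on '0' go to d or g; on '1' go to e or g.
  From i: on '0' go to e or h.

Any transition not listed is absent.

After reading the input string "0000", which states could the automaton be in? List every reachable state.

{d, e, g, h, i}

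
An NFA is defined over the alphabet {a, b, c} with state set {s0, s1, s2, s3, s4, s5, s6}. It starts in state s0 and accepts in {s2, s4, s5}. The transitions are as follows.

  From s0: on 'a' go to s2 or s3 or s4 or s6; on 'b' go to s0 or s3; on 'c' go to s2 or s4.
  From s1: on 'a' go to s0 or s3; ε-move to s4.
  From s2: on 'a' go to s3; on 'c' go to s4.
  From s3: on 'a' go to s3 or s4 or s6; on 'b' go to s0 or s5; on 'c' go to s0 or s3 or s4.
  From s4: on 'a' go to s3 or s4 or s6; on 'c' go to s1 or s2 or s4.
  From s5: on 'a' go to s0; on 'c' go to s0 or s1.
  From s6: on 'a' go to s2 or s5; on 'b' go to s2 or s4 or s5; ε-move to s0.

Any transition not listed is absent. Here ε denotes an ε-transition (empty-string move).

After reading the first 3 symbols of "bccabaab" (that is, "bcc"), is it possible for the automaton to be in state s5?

No

Start in {s0}.
Read 'b': s0→{s0, s3}; now {s0, s3}.
Read 'c': s0→{s2, s4}, s3→{s0, s3, s4}; now {s0, s2, s3, s4}.
Read 'c': s0→{s2, s4}, s2→{s4}, s3→{s0, s3, s4}, s4→{s1, s2, s4}; now {s0, s1, s2, s3, s4}.
State s5 is not in {s0, s1, s2, s3, s4}.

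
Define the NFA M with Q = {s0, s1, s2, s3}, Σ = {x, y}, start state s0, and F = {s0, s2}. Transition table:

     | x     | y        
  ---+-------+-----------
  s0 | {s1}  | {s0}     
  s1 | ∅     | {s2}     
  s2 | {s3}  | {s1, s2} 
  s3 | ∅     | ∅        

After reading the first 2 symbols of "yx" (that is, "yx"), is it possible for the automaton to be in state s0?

Start in {s0}.
Read 'y': {s0} → {s0}.
Read 'x': {s0} → {s1}.
State s0 is not in {s1}.

No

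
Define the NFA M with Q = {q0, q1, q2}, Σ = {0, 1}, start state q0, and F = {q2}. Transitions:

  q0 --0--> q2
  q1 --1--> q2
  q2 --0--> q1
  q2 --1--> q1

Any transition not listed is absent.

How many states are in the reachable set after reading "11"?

Start in {q0}.
Read '1': {q0} → ∅.
The set is empty and remains empty for the remaining 1 symbol.
That set has 0 states.

0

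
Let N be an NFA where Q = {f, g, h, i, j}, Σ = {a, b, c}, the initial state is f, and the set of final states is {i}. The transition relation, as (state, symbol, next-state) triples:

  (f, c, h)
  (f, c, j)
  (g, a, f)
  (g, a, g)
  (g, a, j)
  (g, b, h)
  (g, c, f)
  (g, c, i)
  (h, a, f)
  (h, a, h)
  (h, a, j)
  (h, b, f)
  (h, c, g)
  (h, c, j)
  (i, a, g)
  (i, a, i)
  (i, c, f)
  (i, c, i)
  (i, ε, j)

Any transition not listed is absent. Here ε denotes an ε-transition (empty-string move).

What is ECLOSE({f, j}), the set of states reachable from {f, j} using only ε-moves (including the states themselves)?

{f, j}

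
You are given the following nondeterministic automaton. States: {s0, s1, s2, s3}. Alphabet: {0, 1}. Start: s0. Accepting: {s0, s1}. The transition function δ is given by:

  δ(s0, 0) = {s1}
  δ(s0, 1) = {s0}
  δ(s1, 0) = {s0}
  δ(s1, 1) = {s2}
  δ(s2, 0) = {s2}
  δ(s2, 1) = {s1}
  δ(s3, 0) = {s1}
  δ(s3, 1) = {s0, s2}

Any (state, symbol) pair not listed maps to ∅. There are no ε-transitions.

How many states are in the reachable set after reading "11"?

Start in {s0}.
Read '1': s0→{s0}; now {s0}.
Read '1': s0→{s0}; now {s0}.
That set has 1 state.

1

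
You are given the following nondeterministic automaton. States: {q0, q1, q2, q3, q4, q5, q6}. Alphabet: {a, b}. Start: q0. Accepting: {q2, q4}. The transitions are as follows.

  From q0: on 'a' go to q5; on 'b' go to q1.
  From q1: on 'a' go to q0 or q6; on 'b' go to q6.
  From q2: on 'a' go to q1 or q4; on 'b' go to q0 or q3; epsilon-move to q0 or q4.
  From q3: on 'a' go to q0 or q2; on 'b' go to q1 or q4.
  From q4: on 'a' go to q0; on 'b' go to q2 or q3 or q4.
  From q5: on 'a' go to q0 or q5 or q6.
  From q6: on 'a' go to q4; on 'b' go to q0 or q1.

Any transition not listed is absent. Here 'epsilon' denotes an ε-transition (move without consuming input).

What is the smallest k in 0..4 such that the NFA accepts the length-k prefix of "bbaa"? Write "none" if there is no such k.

3

Start in {q0}.
Read 'b': {q0} → {q1}.
Read 'b': {q1} → {q6}.
Read 'a': {q6} → {q4}.
None of the earlier sets intersect F, but {q4} does.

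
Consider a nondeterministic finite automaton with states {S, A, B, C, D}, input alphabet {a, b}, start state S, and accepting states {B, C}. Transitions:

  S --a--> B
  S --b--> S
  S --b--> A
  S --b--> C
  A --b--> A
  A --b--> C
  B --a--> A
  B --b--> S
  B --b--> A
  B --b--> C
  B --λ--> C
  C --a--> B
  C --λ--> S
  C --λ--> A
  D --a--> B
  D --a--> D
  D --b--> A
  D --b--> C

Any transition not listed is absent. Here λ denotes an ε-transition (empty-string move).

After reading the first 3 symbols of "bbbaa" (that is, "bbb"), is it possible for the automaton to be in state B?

Start in {S}.
Read 'b': {S} → {S, A, C}.
Read 'b': {S, A, C} → {S, A, C}.
Read 'b': {S, A, C} → {S, A, C}.
State B is not in {S, A, C}.

No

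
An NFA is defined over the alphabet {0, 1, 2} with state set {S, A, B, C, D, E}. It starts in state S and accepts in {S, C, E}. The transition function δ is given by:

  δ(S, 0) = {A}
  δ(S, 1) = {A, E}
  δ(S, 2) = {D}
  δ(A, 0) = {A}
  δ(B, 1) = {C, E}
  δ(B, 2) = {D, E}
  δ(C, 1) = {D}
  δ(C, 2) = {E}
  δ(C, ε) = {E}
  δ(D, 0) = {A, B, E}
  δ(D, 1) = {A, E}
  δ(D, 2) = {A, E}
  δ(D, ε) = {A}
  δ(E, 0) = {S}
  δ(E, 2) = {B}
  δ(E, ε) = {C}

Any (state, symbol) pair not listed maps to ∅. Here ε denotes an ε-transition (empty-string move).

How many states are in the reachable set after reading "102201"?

Start in {S}.
Read '1': S→{A, E}; union {A, E}; ε-closure = {A, C, E}.
Read '0': A→{A}, C→∅, E→{S}; now {S, A}.
Read '2': S→{D}, A→∅; union {D}; ε-closure = {A, D}.
Read '2': A→∅, D→{A, E}; union {A, E}; ε-closure = {A, C, E}.
Read '0': A→{A}, C→∅, E→{S}; now {S, A}.
Read '1': S→{A, E}, A→∅; union {A, E}; ε-closure = {A, C, E}.
That set has 3 states.

3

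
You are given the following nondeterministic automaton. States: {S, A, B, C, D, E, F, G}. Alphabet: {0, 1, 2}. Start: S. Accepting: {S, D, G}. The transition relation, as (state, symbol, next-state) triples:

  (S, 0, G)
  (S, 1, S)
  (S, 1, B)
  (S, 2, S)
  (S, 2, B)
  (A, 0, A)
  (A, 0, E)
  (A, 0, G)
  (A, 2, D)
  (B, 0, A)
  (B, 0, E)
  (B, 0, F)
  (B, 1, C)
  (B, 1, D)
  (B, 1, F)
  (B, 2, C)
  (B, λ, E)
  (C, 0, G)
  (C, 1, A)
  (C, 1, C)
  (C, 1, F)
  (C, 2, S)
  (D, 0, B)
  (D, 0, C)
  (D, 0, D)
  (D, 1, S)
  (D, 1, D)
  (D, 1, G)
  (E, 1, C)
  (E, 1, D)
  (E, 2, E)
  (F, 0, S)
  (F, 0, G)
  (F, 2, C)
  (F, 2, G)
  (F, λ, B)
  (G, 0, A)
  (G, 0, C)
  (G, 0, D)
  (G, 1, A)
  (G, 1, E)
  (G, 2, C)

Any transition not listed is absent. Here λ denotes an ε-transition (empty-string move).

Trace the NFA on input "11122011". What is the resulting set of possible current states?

Start in {S}.
Read '1': S→{S, B}; union {S, B}; ε-closure = {S, B, E}.
Read '1': S→{S, B}, B→{C, D, F}, E→{C, D}; union {S, B, C, D, F}; ε-closure = {S, B, C, D, E, F}.
Read '1': S→{S, B}, B→{C, D, F}, C→{A, C, F}, D→{S, D, G}, E→{C, D}, F→∅; union {S, A, B, C, D, F, G}; ε-closure = {S, A, B, C, D, E, F, G}.
Read '2': S→{S, B}, A→{D}, B→{C}, C→{S}, D→∅, E→{E}, F→{C, G}, G→{C}; now {S, B, C, D, E, G}.
Read '2': S→{S, B}, B→{C}, C→{S}, D→∅, E→{E}, G→{C}; now {S, B, C, E}.
Read '0': S→{G}, B→{A, E, F}, C→{G}, E→∅; union {A, E, F, G}; ε-closure = {A, B, E, F, G}.
Read '1': A→∅, B→{C, D, F}, E→{C, D}, F→∅, G→{A, E}; union {A, C, D, E, F}; ε-closure = {A, B, C, D, E, F}.
Read '1': A→∅, B→{C, D, F}, C→{A, C, F}, D→{S, D, G}, E→{C, D}, F→∅; union {S, A, C, D, F, G}; ε-closure = {S, A, B, C, D, E, F, G}.

{S, A, B, C, D, E, F, G}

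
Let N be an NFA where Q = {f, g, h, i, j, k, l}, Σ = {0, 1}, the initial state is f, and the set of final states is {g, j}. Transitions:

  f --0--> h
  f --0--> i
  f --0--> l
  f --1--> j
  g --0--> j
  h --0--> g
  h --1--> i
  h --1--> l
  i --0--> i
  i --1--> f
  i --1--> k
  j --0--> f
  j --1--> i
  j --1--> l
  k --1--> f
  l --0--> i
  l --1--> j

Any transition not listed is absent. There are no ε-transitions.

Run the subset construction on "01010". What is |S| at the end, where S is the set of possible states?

4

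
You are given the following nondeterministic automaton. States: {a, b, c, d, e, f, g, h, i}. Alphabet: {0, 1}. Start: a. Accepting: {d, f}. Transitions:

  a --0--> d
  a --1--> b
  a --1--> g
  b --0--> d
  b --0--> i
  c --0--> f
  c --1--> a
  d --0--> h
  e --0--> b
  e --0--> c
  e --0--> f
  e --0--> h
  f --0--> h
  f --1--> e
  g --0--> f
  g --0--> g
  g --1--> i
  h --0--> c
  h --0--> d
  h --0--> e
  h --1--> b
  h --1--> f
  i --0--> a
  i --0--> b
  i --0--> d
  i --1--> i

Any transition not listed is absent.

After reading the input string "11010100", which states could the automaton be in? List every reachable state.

{c, d, e, f, h, i}

Start in {a}.
Read '1': {a} → {b, g}.
Read '1': {b, g} → {i}.
Read '0': {i} → {a, b, d}.
Read '1': {a, b, d} → {b, g}.
Read '0': {b, g} → {d, f, g, i}.
Read '1': {d, f, g, i} → {e, i}.
Read '0': {e, i} → {a, b, c, d, f, h}.
Read '0': {a, b, c, d, f, h} → {c, d, e, f, h, i}.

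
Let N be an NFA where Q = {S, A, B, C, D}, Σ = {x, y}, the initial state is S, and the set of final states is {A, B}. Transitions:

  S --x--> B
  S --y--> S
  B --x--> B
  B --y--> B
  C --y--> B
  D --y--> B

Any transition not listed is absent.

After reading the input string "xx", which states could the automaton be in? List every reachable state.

Start in {S}.
Read 'x': S→{B}; now {B}.
Read 'x': B→{B}; now {B}.

{B}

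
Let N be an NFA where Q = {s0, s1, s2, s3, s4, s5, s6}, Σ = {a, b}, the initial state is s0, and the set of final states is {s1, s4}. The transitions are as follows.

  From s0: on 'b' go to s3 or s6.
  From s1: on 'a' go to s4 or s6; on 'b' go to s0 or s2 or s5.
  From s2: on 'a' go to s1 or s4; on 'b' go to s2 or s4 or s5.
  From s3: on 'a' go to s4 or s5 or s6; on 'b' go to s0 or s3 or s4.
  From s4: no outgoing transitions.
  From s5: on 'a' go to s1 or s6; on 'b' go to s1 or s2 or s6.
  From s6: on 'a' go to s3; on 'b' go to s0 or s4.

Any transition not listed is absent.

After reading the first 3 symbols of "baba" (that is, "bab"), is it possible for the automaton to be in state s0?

Yes

Start in {s0}.
Read 'b': {s0} → {s3, s6}.
Read 'a': {s3, s6} → {s3, s4, s5, s6}.
Read 'b': {s3, s4, s5, s6} → {s0, s1, s2, s3, s4, s6}.
State s0 is in {s0, s1, s2, s3, s4, s6}.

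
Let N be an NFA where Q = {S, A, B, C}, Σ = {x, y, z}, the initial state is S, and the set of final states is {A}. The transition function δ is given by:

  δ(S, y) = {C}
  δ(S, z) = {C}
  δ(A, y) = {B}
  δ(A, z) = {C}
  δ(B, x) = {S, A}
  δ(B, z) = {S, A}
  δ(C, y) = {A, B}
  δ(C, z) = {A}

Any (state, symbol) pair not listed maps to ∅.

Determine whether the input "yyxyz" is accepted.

Yes

Start in {S}.
Read 'y': {S} → {C}.
Read 'y': {C} → {A, B}.
Read 'x': {A, B} → {S, A}.
Read 'y': {S, A} → {B, C}.
Read 'z': {B, C} → {S, A}.
The final set {S, A} contains the accepting state A.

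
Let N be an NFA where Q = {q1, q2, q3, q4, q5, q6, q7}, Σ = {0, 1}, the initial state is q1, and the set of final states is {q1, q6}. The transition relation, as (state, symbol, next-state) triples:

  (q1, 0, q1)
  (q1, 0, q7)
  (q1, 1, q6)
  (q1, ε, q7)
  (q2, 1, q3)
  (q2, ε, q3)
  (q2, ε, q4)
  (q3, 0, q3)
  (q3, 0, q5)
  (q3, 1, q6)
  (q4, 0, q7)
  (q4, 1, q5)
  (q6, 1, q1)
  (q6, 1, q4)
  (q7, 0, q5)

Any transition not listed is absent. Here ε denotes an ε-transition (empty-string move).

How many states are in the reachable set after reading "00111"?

2

Start: ε-closure({q1}) = {q1, q7}.
Read '0': q1→{q1, q7}, q7→{q5}; now {q1, q5, q7}.
Read '0': q1→{q1, q7}, q5→∅, q7→{q5}; now {q1, q5, q7}.
Read '1': q1→{q6}, q5→∅, q7→∅; now {q6}.
Read '1': q6→{q1, q4}; union {q1, q4}; ε-closure = {q1, q4, q7}.
Read '1': q1→{q6}, q4→{q5}, q7→∅; now {q5, q6}.
That set has 2 states.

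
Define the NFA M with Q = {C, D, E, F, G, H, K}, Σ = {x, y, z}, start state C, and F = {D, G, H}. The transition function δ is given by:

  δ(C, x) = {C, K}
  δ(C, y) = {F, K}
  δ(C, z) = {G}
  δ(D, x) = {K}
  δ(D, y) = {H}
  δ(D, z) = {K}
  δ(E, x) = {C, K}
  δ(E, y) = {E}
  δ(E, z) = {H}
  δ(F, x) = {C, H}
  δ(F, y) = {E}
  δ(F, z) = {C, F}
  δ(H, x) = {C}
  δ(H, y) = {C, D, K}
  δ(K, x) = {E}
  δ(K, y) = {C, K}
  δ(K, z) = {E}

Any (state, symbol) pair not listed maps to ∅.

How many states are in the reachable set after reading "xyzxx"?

3

Start in {C}.
Read 'x': C→{C, K}; now {C, K}.
Read 'y': C→{F, K}, K→{C, K}; now {C, F, K}.
Read 'z': C→{G}, F→{C, F}, K→{E}; now {C, E, F, G}.
Read 'x': C→{C, K}, E→{C, K}, F→{C, H}, G→∅; now {C, H, K}.
Read 'x': C→{C, K}, H→{C}, K→{E}; now {C, E, K}.
That set has 3 states.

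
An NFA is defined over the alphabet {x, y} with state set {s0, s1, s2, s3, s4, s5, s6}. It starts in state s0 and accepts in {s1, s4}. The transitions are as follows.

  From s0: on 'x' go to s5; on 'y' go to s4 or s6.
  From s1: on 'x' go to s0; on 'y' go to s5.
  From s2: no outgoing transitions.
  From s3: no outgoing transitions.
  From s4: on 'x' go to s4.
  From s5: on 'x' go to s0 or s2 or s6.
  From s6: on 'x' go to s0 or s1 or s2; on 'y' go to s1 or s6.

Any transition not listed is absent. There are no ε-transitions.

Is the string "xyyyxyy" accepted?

No

Start in {s0}.
Read 'x': {s0} → {s5}.
Read 'y': {s5} → ∅.
The set is empty and remains empty for the remaining 5 symbols.
The final set ∅ contains no accepting state.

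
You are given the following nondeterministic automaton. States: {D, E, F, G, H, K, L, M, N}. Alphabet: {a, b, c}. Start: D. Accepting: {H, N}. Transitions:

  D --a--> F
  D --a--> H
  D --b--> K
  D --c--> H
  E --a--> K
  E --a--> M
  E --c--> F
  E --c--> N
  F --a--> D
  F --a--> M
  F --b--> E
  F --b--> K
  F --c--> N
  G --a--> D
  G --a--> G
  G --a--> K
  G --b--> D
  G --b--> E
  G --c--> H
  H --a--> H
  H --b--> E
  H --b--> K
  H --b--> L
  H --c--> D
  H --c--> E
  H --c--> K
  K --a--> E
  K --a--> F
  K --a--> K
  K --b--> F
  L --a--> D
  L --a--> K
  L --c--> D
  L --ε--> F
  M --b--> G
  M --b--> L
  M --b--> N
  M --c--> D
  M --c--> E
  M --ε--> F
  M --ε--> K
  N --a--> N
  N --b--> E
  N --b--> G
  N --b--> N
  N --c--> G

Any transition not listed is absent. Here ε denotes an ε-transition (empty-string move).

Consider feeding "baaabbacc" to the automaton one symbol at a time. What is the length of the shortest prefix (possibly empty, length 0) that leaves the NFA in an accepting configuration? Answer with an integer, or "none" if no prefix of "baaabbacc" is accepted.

Start in {D}.
Read 'b': {D} → {K}.
Read 'a': {K} → {E, F, K}.
Read 'a': {E, F, K} → {D, E, F, K, M}.
Read 'a': {D, E, F, K, M} → {D, E, F, H, K, M}.
None of the earlier sets intersect F, but {D, E, F, H, K, M} does.

4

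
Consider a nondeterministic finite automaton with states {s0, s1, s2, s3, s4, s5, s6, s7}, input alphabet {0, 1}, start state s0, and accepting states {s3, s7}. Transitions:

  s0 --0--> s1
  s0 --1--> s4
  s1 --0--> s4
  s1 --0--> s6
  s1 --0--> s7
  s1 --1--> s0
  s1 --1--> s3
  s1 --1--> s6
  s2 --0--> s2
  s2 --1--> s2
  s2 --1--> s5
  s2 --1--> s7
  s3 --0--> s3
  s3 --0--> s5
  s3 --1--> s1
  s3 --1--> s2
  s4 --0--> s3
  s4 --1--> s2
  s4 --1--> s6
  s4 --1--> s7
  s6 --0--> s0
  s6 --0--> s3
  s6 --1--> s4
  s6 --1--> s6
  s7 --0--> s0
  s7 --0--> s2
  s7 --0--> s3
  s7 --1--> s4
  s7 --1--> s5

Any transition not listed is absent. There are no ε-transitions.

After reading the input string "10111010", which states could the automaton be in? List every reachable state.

Start in {s0}.
Read '1': {s0} → {s4}.
Read '0': {s4} → {s3}.
Read '1': {s3} → {s1, s2}.
Read '1': {s1, s2} → {s0, s2, s3, s5, s6, s7}.
Read '1': {s0, s2, s3, s5, s6, s7} → {s1, s2, s4, s5, s6, s7}.
Read '0': {s1, s2, s4, s5, s6, s7} → {s0, s2, s3, s4, s6, s7}.
Read '1': {s0, s2, s3, s4, s6, s7} → {s1, s2, s4, s5, s6, s7}.
Read '0': {s1, s2, s4, s5, s6, s7} → {s0, s2, s3, s4, s6, s7}.

{s0, s2, s3, s4, s6, s7}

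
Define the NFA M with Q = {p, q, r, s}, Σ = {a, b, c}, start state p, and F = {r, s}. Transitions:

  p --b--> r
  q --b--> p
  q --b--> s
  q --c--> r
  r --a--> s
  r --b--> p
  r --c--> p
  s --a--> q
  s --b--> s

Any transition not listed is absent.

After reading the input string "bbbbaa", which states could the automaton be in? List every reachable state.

∅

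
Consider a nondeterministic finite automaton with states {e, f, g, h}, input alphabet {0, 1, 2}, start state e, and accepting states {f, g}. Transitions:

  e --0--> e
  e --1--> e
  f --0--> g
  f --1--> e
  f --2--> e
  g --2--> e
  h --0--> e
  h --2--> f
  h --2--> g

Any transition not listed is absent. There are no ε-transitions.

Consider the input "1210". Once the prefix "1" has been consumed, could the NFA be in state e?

Start in {e}.
Read '1': e→{e}; now {e}.
State e is in {e}.

Yes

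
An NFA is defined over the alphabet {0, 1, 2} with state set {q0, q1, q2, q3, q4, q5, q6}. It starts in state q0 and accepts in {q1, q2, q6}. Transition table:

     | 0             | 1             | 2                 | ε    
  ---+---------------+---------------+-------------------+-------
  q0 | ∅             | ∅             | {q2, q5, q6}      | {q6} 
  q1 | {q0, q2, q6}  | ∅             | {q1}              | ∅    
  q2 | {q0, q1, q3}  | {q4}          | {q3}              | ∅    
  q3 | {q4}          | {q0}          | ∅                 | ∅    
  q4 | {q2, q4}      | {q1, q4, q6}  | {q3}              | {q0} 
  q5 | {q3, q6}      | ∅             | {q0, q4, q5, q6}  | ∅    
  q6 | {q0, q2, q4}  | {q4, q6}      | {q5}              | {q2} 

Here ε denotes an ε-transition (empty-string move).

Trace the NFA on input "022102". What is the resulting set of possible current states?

{q1, q2, q3, q5, q6}

Start: ε-closure({q0}) = {q0, q2, q6}.
Read '0': {q0, q2, q6} → {q0, q1, q2, q3, q4, q6}.
Read '2': {q0, q1, q2, q3, q4, q6} → {q1, q2, q3, q5, q6}.
Read '2': {q1, q2, q3, q5, q6} → {q0, q1, q2, q3, q4, q5, q6}.
Read '1': {q0, q1, q2, q3, q4, q5, q6} → {q0, q1, q2, q4, q6}.
Read '0': {q0, q1, q2, q4, q6} → {q0, q1, q2, q3, q4, q6}.
Read '2': {q0, q1, q2, q3, q4, q6} → {q1, q2, q3, q5, q6}.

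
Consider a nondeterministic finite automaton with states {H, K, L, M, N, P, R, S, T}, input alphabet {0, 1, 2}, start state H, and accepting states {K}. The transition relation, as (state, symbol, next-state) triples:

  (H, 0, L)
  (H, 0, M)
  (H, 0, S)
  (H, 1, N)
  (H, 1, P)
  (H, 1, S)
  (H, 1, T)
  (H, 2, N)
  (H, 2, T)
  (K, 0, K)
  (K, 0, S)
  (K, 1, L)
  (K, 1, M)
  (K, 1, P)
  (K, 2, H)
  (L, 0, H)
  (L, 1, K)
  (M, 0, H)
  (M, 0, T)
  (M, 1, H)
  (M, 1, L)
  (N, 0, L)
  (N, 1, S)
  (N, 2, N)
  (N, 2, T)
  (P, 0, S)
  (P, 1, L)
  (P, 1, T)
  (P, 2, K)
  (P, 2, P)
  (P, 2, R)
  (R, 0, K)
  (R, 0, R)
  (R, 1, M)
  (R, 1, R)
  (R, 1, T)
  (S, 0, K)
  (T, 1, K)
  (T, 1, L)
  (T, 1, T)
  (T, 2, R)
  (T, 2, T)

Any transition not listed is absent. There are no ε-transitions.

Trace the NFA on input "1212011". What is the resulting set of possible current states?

Start in {H}.
Read '1': {H} → {N, P, S, T}.
Read '2': {N, P, S, T} → {K, N, P, R, T}.
Read '1': {K, N, P, R, T} → {K, L, M, P, R, S, T}.
Read '2': {K, L, M, P, R, S, T} → {H, K, P, R, T}.
Read '0': {H, K, P, R, T} → {K, L, M, R, S}.
Read '1': {K, L, M, R, S} → {H, K, L, M, P, R, T}.
Read '1': {H, K, L, M, P, R, T} → {H, K, L, M, N, P, R, S, T}.

{H, K, L, M, N, P, R, S, T}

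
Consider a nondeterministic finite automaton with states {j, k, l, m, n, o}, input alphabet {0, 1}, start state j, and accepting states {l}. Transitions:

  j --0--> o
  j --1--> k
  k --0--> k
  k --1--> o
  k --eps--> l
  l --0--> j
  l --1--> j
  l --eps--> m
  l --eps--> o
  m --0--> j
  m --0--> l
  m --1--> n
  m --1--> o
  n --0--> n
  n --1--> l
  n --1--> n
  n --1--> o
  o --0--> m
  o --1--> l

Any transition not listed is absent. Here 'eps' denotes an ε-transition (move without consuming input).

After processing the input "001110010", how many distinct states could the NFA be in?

Start in {j}.
Read '0': j→{o}; now {o}.
Read '0': o→{m}; now {m}.
Read '1': m→{n, o}; now {n, o}.
Read '1': n→{l, n, o}, o→{l}; union {l, n, o}; ε-closure = {l, m, n, o}.
Read '1': l→{j}, m→{n, o}, n→{l, n, o}, o→{l}; union {j, l, n, o}; ε-closure = {j, l, m, n, o}.
Read '0': j→{o}, l→{j}, m→{j, l}, n→{n}, o→{m}; now {j, l, m, n, o}.
Read '0': j→{o}, l→{j}, m→{j, l}, n→{n}, o→{m}; now {j, l, m, n, o}.
Read '1': j→{k}, l→{j}, m→{n, o}, n→{l, n, o}, o→{l}; union {j, k, l, n, o}; ε-closure = {j, k, l, m, n, o}.
Read '0': j→{o}, k→{k}, l→{j}, m→{j, l}, n→{n}, o→{m}; now {j, k, l, m, n, o}.
That set has 6 states.

6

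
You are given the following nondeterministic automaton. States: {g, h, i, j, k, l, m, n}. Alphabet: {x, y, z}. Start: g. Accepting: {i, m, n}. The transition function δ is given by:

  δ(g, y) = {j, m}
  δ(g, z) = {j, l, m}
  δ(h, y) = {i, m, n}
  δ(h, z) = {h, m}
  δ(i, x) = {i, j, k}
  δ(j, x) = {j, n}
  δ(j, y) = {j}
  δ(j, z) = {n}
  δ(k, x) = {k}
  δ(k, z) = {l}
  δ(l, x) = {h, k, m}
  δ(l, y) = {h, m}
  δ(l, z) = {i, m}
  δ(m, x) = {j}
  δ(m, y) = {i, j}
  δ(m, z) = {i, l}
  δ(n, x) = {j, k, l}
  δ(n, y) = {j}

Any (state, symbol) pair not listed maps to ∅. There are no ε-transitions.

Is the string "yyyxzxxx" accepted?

Yes

Start in {g}.
Read 'y': g→{j, m}; now {j, m}.
Read 'y': j→{j}, m→{i, j}; now {i, j}.
Read 'y': i→∅, j→{j}; now {j}.
Read 'x': j→{j, n}; now {j, n}.
Read 'z': j→{n}, n→∅; now {n}.
Read 'x': n→{j, k, l}; now {j, k, l}.
Read 'x': j→{j, n}, k→{k}, l→{h, k, m}; now {h, j, k, m, n}.
Read 'x': h→∅, j→{j, n}, k→{k}, m→{j}, n→{j, k, l}; now {j, k, l, n}.
The final set {j, k, l, n} contains the accepting state n.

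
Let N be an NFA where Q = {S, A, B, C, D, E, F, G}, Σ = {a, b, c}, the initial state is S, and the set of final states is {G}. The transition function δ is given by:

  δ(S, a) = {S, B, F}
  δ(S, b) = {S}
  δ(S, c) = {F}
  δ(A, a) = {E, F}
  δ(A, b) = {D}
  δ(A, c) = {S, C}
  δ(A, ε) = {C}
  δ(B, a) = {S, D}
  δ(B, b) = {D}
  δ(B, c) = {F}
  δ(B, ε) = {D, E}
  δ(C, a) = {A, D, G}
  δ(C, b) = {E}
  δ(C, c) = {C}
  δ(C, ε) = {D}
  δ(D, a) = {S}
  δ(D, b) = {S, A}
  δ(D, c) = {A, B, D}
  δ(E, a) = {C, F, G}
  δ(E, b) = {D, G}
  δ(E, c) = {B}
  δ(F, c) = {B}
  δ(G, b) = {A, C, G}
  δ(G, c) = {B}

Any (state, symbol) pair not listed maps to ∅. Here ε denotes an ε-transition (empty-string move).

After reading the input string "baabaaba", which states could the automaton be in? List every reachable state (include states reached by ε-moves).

{S, A, B, C, D, E, F, G}

Start in {S}.
Read 'b': S→{S}; now {S}.
Read 'a': S→{S, B, F}; union {S, B, F}; ε-closure = {S, B, D, E, F}.
Read 'a': S→{S, B, F}, B→{S, D}, D→{S}, E→{C, F, G}, F→∅; union {S, B, C, D, F, G}; ε-closure = {S, B, C, D, E, F, G}.
Read 'b': S→{S}, B→{D}, C→{E}, D→{S, A}, E→{D, G}, F→∅, G→{A, C, G}; now {S, A, C, D, E, G}.
Read 'a': S→{S, B, F}, A→{E, F}, C→{A, D, G}, D→{S}, E→{C, F, G}, G→∅; now {S, A, B, C, D, E, F, G}.
Read 'a': S→{S, B, F}, A→{E, F}, B→{S, D}, C→{A, D, G}, D→{S}, E→{C, F, G}, F→∅, G→∅; now {S, A, B, C, D, E, F, G}.
Read 'b': S→{S}, A→{D}, B→{D}, C→{E}, D→{S, A}, E→{D, G}, F→∅, G→{A, C, G}; now {S, A, C, D, E, G}.
Read 'a': S→{S, B, F}, A→{E, F}, C→{A, D, G}, D→{S}, E→{C, F, G}, G→∅; now {S, A, B, C, D, E, F, G}.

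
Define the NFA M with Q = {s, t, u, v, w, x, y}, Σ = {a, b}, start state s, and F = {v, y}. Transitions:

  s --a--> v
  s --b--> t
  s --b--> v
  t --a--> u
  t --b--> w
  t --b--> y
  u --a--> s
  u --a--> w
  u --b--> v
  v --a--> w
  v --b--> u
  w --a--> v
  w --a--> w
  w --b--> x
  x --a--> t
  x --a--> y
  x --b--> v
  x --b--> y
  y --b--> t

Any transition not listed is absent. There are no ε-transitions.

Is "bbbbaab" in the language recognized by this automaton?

No

Start in {s}.
Read 'b': {s} → {t, v}.
Read 'b': {t, v} → {u, w, y}.
Read 'b': {u, w, y} → {t, v, x}.
Read 'b': {t, v, x} → {u, v, w, y}.
Read 'a': {u, v, w, y} → {s, v, w}.
Read 'a': {s, v, w} → {v, w}.
Read 'b': {v, w} → {u, x}.
The final set {u, x} contains no accepting state.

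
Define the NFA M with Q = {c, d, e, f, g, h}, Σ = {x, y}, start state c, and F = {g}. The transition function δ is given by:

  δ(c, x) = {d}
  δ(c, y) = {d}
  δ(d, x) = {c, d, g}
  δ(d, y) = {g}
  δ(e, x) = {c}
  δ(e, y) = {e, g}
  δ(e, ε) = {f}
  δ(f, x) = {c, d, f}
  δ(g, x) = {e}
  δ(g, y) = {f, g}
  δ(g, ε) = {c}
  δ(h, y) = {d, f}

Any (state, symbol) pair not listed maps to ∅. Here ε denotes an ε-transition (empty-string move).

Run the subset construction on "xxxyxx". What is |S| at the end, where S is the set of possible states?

Start in {c}.
Read 'x': {c} → {d}.
Read 'x': {d} → {c, d, g}.
Read 'x': {c, d, g} → {c, d, e, f, g}.
Read 'y': {c, d, e, f, g} → {c, d, e, f, g}.
Read 'x': {c, d, e, f, g} → {c, d, e, f, g}.
Read 'x': {c, d, e, f, g} → {c, d, e, f, g}.
That set has 5 states.

5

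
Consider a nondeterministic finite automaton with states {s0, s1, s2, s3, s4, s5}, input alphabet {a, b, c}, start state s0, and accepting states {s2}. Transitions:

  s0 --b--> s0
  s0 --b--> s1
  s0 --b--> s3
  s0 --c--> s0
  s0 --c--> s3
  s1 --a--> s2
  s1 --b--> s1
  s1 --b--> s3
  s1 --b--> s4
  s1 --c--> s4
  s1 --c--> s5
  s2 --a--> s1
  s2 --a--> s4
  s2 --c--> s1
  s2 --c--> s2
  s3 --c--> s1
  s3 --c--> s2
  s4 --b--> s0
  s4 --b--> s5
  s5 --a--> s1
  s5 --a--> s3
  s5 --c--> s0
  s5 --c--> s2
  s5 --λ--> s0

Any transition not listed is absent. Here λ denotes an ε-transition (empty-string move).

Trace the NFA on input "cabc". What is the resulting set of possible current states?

∅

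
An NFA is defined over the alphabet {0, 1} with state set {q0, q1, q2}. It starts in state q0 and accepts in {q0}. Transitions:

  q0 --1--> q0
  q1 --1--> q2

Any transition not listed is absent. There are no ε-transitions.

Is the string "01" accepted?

Start in {q0}.
Read '0': {q0} → ∅.
The set is empty and remains empty for the remaining 1 symbol.
The final set ∅ contains no accepting state.

No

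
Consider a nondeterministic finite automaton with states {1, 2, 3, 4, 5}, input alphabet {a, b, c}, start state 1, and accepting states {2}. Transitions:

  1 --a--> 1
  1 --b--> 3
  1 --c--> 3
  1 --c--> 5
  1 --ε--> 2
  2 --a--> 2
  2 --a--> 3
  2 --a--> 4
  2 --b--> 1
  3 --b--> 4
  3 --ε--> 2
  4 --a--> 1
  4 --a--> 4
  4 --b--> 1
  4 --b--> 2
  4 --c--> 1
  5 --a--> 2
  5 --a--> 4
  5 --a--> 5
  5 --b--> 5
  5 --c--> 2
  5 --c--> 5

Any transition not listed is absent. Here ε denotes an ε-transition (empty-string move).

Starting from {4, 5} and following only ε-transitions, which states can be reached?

{4, 5}

Begin with {4, 5}.
No ε-moves leave this set, so the closure equals the set itself.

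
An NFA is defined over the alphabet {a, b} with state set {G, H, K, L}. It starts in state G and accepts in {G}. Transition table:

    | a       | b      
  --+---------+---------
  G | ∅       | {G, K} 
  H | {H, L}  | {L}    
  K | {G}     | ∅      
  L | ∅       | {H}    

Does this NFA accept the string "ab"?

No

Start in {G}.
Read 'a': G→∅; now ∅.
The set is empty and remains empty for the remaining 1 symbol.
The final set ∅ contains no accepting state.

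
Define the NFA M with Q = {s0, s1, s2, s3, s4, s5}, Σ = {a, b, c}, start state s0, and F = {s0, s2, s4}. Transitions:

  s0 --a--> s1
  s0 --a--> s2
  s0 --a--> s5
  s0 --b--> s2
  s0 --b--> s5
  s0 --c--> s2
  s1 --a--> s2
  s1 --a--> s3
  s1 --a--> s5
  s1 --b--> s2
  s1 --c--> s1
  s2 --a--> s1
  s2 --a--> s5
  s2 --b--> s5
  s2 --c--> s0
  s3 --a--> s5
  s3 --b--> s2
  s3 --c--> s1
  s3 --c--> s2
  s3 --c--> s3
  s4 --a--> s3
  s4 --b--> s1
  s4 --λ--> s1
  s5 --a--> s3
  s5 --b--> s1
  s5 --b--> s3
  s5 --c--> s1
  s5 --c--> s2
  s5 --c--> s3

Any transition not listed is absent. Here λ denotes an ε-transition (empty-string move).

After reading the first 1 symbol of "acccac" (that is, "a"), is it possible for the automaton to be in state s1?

Start in {s0}.
Read 'a': s0→{s1, s2, s5}; now {s1, s2, s5}.
State s1 is in {s1, s2, s5}.

Yes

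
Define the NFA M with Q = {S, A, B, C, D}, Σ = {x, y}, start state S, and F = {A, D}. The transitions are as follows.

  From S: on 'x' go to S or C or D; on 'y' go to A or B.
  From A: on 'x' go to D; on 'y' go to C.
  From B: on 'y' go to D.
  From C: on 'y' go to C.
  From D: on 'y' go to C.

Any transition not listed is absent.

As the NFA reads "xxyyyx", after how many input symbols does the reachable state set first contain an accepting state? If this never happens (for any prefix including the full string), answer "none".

Start in {S}.
Read 'x': S→{S, C, D}; now {S, C, D}.
None of the earlier sets intersect F, but {S, C, D} does.

1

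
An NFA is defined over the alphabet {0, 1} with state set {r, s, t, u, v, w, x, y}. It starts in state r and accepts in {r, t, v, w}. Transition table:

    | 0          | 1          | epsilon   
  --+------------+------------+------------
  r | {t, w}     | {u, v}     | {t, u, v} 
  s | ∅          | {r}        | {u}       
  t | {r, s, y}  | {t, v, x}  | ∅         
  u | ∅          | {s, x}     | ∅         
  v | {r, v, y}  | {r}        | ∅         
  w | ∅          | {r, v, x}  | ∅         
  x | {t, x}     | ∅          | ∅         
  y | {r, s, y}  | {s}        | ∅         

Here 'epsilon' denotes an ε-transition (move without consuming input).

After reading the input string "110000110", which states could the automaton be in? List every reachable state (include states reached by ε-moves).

{r, s, t, u, v, w, x, y}

Start: ε-closure({r}) = {r, t, u, v}.
Read '1': r→{u, v}, t→{t, v, x}, u→{s, x}, v→{r}; now {r, s, t, u, v, x}.
Read '1': r→{u, v}, s→{r}, t→{t, v, x}, u→{s, x}, v→{r}, x→∅; now {r, s, t, u, v, x}.
Read '0': r→{t, w}, s→∅, t→{r, s, y}, u→∅, v→{r, v, y}, x→{t, x}; union {r, s, t, v, w, x, y}; ε-closure = {r, s, t, u, v, w, x, y}.
Read '0': r→{t, w}, s→∅, t→{r, s, y}, u→∅, v→{r, v, y}, w→∅, x→{t, x}, y→{r, s, y}; union {r, s, t, v, w, x, y}; ε-closure = {r, s, t, u, v, w, x, y}.
Read '0': r→{t, w}, s→∅, t→{r, s, y}, u→∅, v→{r, v, y}, w→∅, x→{t, x}, y→{r, s, y}; union {r, s, t, v, w, x, y}; ε-closure = {r, s, t, u, v, w, x, y}.
Read '0': r→{t, w}, s→∅, t→{r, s, y}, u→∅, v→{r, v, y}, w→∅, x→{t, x}, y→{r, s, y}; union {r, s, t, v, w, x, y}; ε-closure = {r, s, t, u, v, w, x, y}.
Read '1': r→{u, v}, s→{r}, t→{t, v, x}, u→{s, x}, v→{r}, w→{r, v, x}, x→∅, y→{s}; now {r, s, t, u, v, x}.
Read '1': r→{u, v}, s→{r}, t→{t, v, x}, u→{s, x}, v→{r}, x→∅; now {r, s, t, u, v, x}.
Read '0': r→{t, w}, s→∅, t→{r, s, y}, u→∅, v→{r, v, y}, x→{t, x}; union {r, s, t, v, w, x, y}; ε-closure = {r, s, t, u, v, w, x, y}.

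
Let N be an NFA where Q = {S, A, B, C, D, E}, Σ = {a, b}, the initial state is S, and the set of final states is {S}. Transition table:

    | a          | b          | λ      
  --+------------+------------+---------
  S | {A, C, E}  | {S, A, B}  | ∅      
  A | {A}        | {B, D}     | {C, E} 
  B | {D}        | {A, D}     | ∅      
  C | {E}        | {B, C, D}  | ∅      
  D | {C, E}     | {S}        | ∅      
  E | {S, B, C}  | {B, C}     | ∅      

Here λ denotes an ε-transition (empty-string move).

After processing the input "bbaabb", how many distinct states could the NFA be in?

6

Start in {S}.
Read 'b': S→{S, A, B}; union {S, A, B}; ε-closure = {S, A, B, C, E}.
Read 'b': S→{S, A, B}, A→{B, D}, B→{A, D}, C→{B, C, D}, E→{B, C}; union {S, A, B, C, D}; ε-closure = {S, A, B, C, D, E}.
Read 'a': S→{A, C, E}, A→{A}, B→{D}, C→{E}, D→{C, E}, E→{S, B, C}; now {S, A, B, C, D, E}.
Read 'a': S→{A, C, E}, A→{A}, B→{D}, C→{E}, D→{C, E}, E→{S, B, C}; now {S, A, B, C, D, E}.
Read 'b': S→{S, A, B}, A→{B, D}, B→{A, D}, C→{B, C, D}, D→{S}, E→{B, C}; union {S, A, B, C, D}; ε-closure = {S, A, B, C, D, E}.
Read 'b': S→{S, A, B}, A→{B, D}, B→{A, D}, C→{B, C, D}, D→{S}, E→{B, C}; union {S, A, B, C, D}; ε-closure = {S, A, B, C, D, E}.
That set has 6 states.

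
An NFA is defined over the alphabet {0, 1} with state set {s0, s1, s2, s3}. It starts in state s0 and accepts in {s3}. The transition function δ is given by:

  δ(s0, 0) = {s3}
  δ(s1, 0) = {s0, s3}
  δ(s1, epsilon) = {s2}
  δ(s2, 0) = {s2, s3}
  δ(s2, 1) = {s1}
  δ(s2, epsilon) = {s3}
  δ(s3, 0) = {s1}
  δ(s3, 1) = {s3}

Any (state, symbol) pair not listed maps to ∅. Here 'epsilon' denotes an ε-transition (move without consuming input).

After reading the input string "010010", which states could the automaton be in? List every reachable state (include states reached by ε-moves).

Start in {s0}.
Read '0': s0→{s3}; now {s3}.
Read '1': s3→{s3}; now {s3}.
Read '0': s3→{s1}; union {s1}; ε-closure = {s1, s2, s3}.
Read '0': s1→{s0, s3}, s2→{s2, s3}, s3→{s1}; now {s0, s1, s2, s3}.
Read '1': s0→∅, s1→∅, s2→{s1}, s3→{s3}; union {s1, s3}; ε-closure = {s1, s2, s3}.
Read '0': s1→{s0, s3}, s2→{s2, s3}, s3→{s1}; now {s0, s1, s2, s3}.

{s0, s1, s2, s3}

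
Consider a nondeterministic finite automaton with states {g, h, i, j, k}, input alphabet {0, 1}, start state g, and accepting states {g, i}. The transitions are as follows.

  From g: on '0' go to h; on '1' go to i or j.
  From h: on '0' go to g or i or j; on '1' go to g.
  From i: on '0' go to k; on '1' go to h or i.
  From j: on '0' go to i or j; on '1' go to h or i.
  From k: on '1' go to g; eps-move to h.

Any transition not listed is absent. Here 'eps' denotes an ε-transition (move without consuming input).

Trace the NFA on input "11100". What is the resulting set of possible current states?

Start in {g}.
Read '1': {g} → {i, j}.
Read '1': {i, j} → {h, i}.
Read '1': {h, i} → {g, h, i}.
Read '0': {g, h, i} → {g, h, i, j, k}.
Read '0': {g, h, i, j, k} → {g, h, i, j, k}.

{g, h, i, j, k}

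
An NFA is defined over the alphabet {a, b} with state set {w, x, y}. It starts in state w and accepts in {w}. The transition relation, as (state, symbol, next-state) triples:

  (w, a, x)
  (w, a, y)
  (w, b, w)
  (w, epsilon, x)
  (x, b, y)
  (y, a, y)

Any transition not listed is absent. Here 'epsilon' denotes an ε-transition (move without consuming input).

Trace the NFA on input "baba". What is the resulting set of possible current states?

{y}

Start: ε-closure({w}) = {w, x}.
Read 'b': w→{w}, x→{y}; union {w, y}; ε-closure = {w, x, y}.
Read 'a': w→{x, y}, x→∅, y→{y}; now {x, y}.
Read 'b': x→{y}, y→∅; now {y}.
Read 'a': y→{y}; now {y}.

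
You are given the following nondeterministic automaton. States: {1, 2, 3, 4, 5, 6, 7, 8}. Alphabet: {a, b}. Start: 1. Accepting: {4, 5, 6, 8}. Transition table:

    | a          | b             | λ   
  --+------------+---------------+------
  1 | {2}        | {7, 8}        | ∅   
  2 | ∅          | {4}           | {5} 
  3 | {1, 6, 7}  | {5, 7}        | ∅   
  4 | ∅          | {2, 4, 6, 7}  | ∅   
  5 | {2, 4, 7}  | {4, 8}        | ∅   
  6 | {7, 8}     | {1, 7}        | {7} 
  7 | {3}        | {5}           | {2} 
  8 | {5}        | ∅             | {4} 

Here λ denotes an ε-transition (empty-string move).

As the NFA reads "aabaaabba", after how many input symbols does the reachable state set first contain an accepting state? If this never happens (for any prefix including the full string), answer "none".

1

Start in {1}.
Read 'a': 1→{2}; union {2}; ε-closure = {2, 5}.
None of the earlier sets intersect F, but {2, 5} does.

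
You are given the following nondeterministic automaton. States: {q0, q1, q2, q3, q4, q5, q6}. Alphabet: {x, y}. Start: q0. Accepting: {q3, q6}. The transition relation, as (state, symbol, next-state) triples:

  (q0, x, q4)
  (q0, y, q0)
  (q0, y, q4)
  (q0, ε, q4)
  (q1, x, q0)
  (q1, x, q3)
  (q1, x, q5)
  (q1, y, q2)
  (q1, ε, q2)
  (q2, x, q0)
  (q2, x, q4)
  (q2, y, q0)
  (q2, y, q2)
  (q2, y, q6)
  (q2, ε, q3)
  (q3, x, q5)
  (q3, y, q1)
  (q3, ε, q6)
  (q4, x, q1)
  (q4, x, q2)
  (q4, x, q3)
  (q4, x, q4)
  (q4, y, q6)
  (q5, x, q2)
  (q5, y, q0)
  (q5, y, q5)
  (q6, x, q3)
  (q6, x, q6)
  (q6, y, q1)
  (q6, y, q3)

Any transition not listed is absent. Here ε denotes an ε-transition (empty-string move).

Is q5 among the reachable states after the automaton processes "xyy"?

No

Start: ε-closure({q0}) = {q0, q4}.
Read 'x': q0→{q4}, q4→{q1, q2, q3, q4}; union {q1, q2, q3, q4}; ε-closure = {q1, q2, q3, q4, q6}.
Read 'y': q1→{q2}, q2→{q0, q2, q6}, q3→{q1}, q4→{q6}, q6→{q1, q3}; union {q0, q1, q2, q3, q6}; ε-closure = {q0, q1, q2, q3, q4, q6}.
Read 'y': q0→{q0, q4}, q1→{q2}, q2→{q0, q2, q6}, q3→{q1}, q4→{q6}, q6→{q1, q3}; now {q0, q1, q2, q3, q4, q6}.
State q5 is not in {q0, q1, q2, q3, q4, q6}.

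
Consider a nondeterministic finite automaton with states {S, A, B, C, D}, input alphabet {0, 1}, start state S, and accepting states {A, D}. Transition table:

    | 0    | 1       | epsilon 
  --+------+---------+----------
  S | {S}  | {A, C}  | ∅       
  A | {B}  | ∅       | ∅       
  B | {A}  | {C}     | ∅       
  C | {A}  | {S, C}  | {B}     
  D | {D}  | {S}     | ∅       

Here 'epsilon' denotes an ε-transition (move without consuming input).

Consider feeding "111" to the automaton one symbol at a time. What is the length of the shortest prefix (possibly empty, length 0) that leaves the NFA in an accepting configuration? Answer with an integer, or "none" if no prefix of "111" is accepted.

Start in {S}.
Read '1': S→{A, C}; union {A, C}; ε-closure = {A, B, C}.
None of the earlier sets intersect F, but {A, B, C} does.

1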